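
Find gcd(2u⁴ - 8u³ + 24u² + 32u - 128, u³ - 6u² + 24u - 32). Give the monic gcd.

u³ - 6u² + 24u - 32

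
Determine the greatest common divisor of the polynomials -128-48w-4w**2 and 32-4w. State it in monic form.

Apply the Euclidean algorithm:
  -4w**2-48w-128 = (w+20)(-4w+32) + (-768)
  -4w+32 = ((1/192)w-1/24)(-768) + (0)
The last nonzero remainder is the constant -768, so the polynomials are coprime and gcd = 1.

1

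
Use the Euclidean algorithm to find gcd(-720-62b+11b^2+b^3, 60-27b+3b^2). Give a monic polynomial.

1

Repeated division with remainder:
  b^3+11b^2-62b-720 = ((1/3)b+20/3)(3b^2-27b+60) + (98b-1120)
  3b^2-27b+60 = ((3/98)b+51/686)(98b-1120) + (7020/49)
  98b-1120 = ((2401/3510)b-2744/351)(7020/49) + (0)
The last nonzero remainder is the constant 7020/49, so the polynomials are coprime and gcd = 1.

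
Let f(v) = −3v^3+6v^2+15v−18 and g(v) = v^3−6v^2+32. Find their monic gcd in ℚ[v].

v+2

Euclidean algorithm in ℚ[v]:
  −3v^3+6v^2+15v−18 = (−3)(v^3−6v^2+32) + (−12v^2+15v+78)
  v^3−6v^2+32 = (−(1/12)v+19/48)(−12v^2+15v+78) + ((9/16)v+9/8)
  −12v^2+15v+78 = (−(64/3)v+208/3)((9/16)v+9/8) + (0)
Last nonzero remainder: (9/16)v+9/8. Dividing through by 9/16 gives the monic gcd v+2.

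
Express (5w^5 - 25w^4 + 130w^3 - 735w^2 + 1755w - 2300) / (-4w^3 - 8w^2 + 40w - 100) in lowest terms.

(-5w^3 + 10w^2 - 75w + 460)/(4w + 20)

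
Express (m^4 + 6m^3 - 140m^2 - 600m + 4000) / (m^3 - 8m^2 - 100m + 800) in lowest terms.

Repeated division with remainder:
  m^4 + 6m^3 - 140m^2 - 600m + 4000 = (m + 14)(m^3 - 8m^2 - 100m + 800) + (72m^2 - 7200)
  m^3 - 8m^2 - 100m + 800 = ((1/72)m - 1/9)(72m^2 - 7200) + (0)
Last nonzero remainder: 72m^2 - 7200. Dividing through by 72 gives the monic gcd m^2 - 100.
Cancel m^2 - 100 from numerator and denominator to get the reduced form.

(m^2 + 6m - 40)/(m - 8)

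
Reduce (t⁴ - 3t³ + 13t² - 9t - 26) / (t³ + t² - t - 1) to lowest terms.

Euclidean algorithm in ℚ[t]:
  t⁴ - 3t³ + 13t² - 9t - 26 = (t - 4)(t³ + t² - t - 1) + (18t² - 12t - 30)
  t³ + t² - t - 1 = ((1/18)t + 5/54)(18t² - 12t - 30) + ((16/9)t + 16/9)
  18t² - 12t - 30 = ((81/8)t - 135/8)((16/9)t + 16/9) + (0)
Last nonzero remainder: (16/9)t + 16/9. Dividing through by 16/9 gives the monic gcd t + 1.
Cancel t + 1 from numerator and denominator to get the reduced form.

(t³ - 4t² + 17t - 26)/(t² - 1)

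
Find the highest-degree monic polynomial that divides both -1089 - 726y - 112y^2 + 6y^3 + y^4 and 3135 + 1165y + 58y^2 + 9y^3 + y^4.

By polynomial division,
  y^4 + 6y^3 - 112y^2 - 726y - 1089 = (y^4 + 9y^3 + 58y^2 + 1165y + 3135) + (-3y^3 - 170y^2 - 1891y - 4224)
  y^4 + 9y^3 + 58y^2 + 1165y + 3135 = (-(1/3)y + 143/9)(-3y^3 - 170y^2 - 1891y - 4224) + ((19159/9)y^2 + (268226/9)y + 210749/3)
  -3y^3 - 170y^2 - 1891y - 4224 = (-(27/19159)y - 1152/19159)((19159/9)y^2 + (268226/9)y + 210749/3) + (0)
Last nonzero remainder: (19159/9)y^2 + (268226/9)y + 210749/3. Dividing through by 19159/9 gives the monic gcd y^2 + 14y + 33.

33 + 14y + y^2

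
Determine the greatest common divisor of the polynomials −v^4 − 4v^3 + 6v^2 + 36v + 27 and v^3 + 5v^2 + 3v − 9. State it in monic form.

Apply the Euclidean algorithm:
  −v^4 − 4v^3 + 6v^2 + 36v + 27 = (−v + 1)(v^3 + 5v^2 + 3v − 9) + (4v^2 + 24v + 36)
  v^3 + 5v^2 + 3v − 9 = ((1/4)v − 1/4)(4v^2 + 24v + 36) + (0)
Last nonzero remainder: 4v^2 + 24v + 36. Dividing through by 4 gives the monic gcd v^2 + 6v + 9.

v^2 + 6v + 9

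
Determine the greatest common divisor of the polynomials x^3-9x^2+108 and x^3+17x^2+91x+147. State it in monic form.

Apply the Euclidean algorithm:
  x^3-9x^2+108 = (x^3+17x^2+91x+147) + (-26x^2-91x-39)
  x^3+17x^2+91x+147 = (-(1/26)x-27/52)(-26x^2-91x-39) + ((169/4)x+507/4)
  -26x^2-91x-39 = (-(8/13)x-4/13)((169/4)x+507/4) + (0)
Last nonzero remainder: (169/4)x+507/4. Dividing through by 169/4 gives the monic gcd x+3.

x+3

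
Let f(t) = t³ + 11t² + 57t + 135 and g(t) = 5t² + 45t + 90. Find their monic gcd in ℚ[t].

Apply the Euclidean algorithm:
  t³ + 11t² + 57t + 135 = ((1/5)t + 2/5)(5t² + 45t + 90) + (21t + 99)
  5t² + 45t + 90 = ((5/21)t + 50/49)(21t + 99) + (−540/49)
  21t + 99 = (−(343/180)t − 539/60)(−540/49) + (0)
The last nonzero remainder is the constant −540/49, so the polynomials are coprime and gcd = 1.

1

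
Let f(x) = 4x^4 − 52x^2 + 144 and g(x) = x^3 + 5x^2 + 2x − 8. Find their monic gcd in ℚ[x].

x + 2

Apply the Euclidean algorithm:
  4x^4 − 52x^2 + 144 = (4x − 20)(x^3 + 5x^2 + 2x − 8) + (40x^2 + 72x − 16)
  x^3 + 5x^2 + 2x − 8 = ((1/40)x + 2/25)(40x^2 + 72x − 16) + (−(84/25)x − 168/25)
  40x^2 + 72x − 16 = (−(250/21)x + 50/21)(−(84/25)x − 168/25) + (0)
Last nonzero remainder: −(84/25)x − 168/25. Dividing through by −84/25 gives the monic gcd x + 2.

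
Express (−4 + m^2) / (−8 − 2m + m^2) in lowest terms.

Apply the Euclidean algorithm:
  m^2 − 4 = (m^2 − 2m − 8) + (2m + 4)
  m^2 − 2m − 8 = ((1/2)m − 2)(2m + 4) + (0)
Last nonzero remainder: 2m + 4. Dividing through by 2 gives the monic gcd m + 2.
Cancel m + 2 from numerator and denominator to get the reduced form.

(−2 + m)/(−4 + m)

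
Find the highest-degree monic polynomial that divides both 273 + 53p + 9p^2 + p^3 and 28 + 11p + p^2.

7 + p

Euclidean algorithm in ℚ[p]:
  p^3 + 9p^2 + 53p + 273 = (p - 2)(p^2 + 11p + 28) + (47p + 329)
  p^2 + 11p + 28 = ((1/47)p + 4/47)(47p + 329) + (0)
Last nonzero remainder: 47p + 329. Dividing through by 47 gives the monic gcd p + 7.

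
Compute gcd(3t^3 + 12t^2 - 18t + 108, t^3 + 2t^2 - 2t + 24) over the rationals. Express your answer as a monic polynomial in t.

t^2 - 2t + 6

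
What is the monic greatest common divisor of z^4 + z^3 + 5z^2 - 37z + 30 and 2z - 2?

By polynomial division,
  z^4 + z^3 + 5z^2 - 37z + 30 = ((1/2)z^3 + z^2 + (7/2)z - 15)(2z - 2) + (0)
Last nonzero remainder: 2z - 2. Dividing through by 2 gives the monic gcd z - 1.

z - 1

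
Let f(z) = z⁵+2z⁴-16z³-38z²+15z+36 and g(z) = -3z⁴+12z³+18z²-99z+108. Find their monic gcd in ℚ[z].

Apply the Euclidean algorithm:
  z⁵+2z⁴-16z³-38z²+15z+36 = (-(1/3)z-2)(-3z⁴+12z³+18z²-99z+108) + (14z³-35z²-147z+252)
  -3z⁴+12z³+18z²-99z+108 = (-(3/14)z+9/28)(14z³-35z²-147z+252) + (-(9/4)z²+(9/4)z+27)
  14z³-35z²-147z+252 = (-(56/9)z+28/3)(-(9/4)z²+(9/4)z+27) + (0)
Last nonzero remainder: -(9/4)z²+(9/4)z+27. Dividing through by -9/4 gives the monic gcd z²-z-12.

z²-z-12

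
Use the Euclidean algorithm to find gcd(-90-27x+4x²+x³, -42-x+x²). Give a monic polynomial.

6+x

Apply the Euclidean algorithm:
  x³+4x²-27x-90 = (x+5)(x²-x-42) + (20x+120)
  x²-x-42 = ((1/20)x-7/20)(20x+120) + (0)
Last nonzero remainder: 20x+120. Dividing through by 20 gives the monic gcd x+6.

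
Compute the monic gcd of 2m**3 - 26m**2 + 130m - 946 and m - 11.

m - 11

Apply the Euclidean algorithm:
  2m**3 - 26m**2 + 130m - 946 = (2m**2 - 4m + 86)(m - 11) + (0)
The last nonzero remainder m - 11 is already monic.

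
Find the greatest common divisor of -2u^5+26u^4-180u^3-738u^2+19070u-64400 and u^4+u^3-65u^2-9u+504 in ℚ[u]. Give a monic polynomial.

u^2+u-56

Euclidean algorithm in ℚ[u]:
  -2u^5+26u^4-180u^3-738u^2+19070u-64400 = (-2u+28)(u^4+u^3-65u^2-9u+504) + (-338u^3+1064u^2+20330u-78512)
  u^4+u^3-65u^2-9u+504 = (-(1/338)u-701/57122)(-338u^3+1064u^2+20330u-78512) + ((234352/28561)u^2+(234352/28561)u-13123712/28561)
  -338u^3+1064u^2+20330u-78512 = (-(4826809/117176)u+20021261/117176)((234352/28561)u^2+(234352/28561)u-13123712/28561) + (0)
Last nonzero remainder: (234352/28561)u^2+(234352/28561)u-13123712/28561. Dividing through by 234352/28561 gives the monic gcd u^2+u-56.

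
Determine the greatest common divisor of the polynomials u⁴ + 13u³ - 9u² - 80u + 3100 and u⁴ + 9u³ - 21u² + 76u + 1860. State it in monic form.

u³ + 3u² - 39u + 310

Repeated division with remainder:
  u⁴ + 13u³ - 9u² - 80u + 3100 = (u⁴ + 9u³ - 21u² + 76u + 1860) + (4u³ + 12u² - 156u + 1240)
  u⁴ + 9u³ - 21u² + 76u + 1860 = ((1/4)u + 3/2)(4u³ + 12u² - 156u + 1240) + (0)
Last nonzero remainder: 4u³ + 12u² - 156u + 1240. Dividing through by 4 gives the monic gcd u³ + 3u² - 39u + 310.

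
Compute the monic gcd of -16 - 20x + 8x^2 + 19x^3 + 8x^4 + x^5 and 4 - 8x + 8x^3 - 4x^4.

-1 + x^2

Euclidean algorithm in ℚ[x]:
  x^5 + 8x^4 + 19x^3 + 8x^2 - 20x - 16 = (-(1/4)x - 5/2)(-4x^4 + 8x^3 - 8x + 4) + (39x^3 + 6x^2 - 39x - 6)
  -4x^4 + 8x^3 - 8x + 4 = (-(4/39)x + 112/507)(39x^3 + 6x^2 - 39x - 6) + (-(900/169)x^2 + 900/169)
  39x^3 + 6x^2 - 39x - 6 = (-(2197/300)x - 169/150)(-(900/169)x^2 + 900/169) + (0)
Last nonzero remainder: -(900/169)x^2 + 900/169. Dividing through by -900/169 gives the monic gcd x^2 - 1.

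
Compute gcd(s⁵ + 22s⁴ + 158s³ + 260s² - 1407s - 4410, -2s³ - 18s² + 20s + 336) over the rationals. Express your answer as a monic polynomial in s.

s² + 13s + 42

Apply the Euclidean algorithm:
  s⁵ + 22s⁴ + 158s³ + 260s² - 1407s - 4410 = (-(1/2)s² - (13/2)s - 51/2)(-2s³ - 18s² + 20s + 336) + (99s² + 1287s + 4158)
  -2s³ - 18s² + 20s + 336 = (-(2/99)s + 8/99)(99s² + 1287s + 4158) + (0)
Last nonzero remainder: 99s² + 1287s + 4158. Dividing through by 99 gives the monic gcd s² + 13s + 42.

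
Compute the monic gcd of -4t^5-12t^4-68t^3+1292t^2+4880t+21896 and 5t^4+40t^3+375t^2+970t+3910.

By polynomial division,
  -4t^5-12t^4-68t^3+1292t^2+4880t+21896 = (-(4/5)t+4)(5t^4+40t^3+375t^2+970t+3910) + (72t^3+568t^2+4128t+6256)
  5t^4+40t^3+375t^2+970t+3910 = ((5/72)t+5/648)(72t^3+568t^2+4128t+6256) + ((6800/81)t^2+(13600/27)t+312800/81)
  72t^3+568t^2+4128t+6256 = ((729/850)t+81/50)((6800/81)t^2+(13600/27)t+312800/81) + (0)
Last nonzero remainder: (6800/81)t^2+(13600/27)t+312800/81. Dividing through by 6800/81 gives the monic gcd t^2+6t+46.

t^2+6t+46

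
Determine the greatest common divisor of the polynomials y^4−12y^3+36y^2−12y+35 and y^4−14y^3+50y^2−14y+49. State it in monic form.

Apply the Euclidean algorithm:
  y^4−12y^3+36y^2−12y+35 = (y^4−14y^3+50y^2−14y+49) + (2y^3−14y^2+2y−14)
  y^4−14y^3+50y^2−14y+49 = ((1/2)y−7/2)(2y^3−14y^2+2y−14) + (0)
Last nonzero remainder: 2y^3−14y^2+2y−14. Dividing through by 2 gives the monic gcd y^3−7y^2+y−7.

y^3−7y^2+y−7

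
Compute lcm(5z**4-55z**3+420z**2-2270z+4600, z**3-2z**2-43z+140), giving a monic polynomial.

z**5-4z**4+7z**3+134z**2-2258z+6440

Euclidean algorithm in ℚ[z]:
  5z**4-55z**3+420z**2-2270z+4600 = (5z-45)(z**3-2z**2-43z+140) + (545z**2-4905z+10900)
  z**3-2z**2-43z+140 = ((1/545)z+7/545)(545z**2-4905z+10900) + (0)
Last nonzero remainder: 545z**2-4905z+10900. Dividing through by 545 gives the monic gcd z**2-9z+20.
Then lcm(f, g) = f·g / gcd(f, g); expanding and making the result monic gives the answer.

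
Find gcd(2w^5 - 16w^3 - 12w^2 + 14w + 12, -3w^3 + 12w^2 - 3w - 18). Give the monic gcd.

w^2 - 2w - 3

Euclidean algorithm in ℚ[w]:
  2w^5 - 16w^3 - 12w^2 + 14w + 12 = (-(2/3)w^2 - (8/3)w - 14/3)(-3w^3 + 12w^2 - 3w - 18) + (24w^2 - 48w - 72)
  -3w^3 + 12w^2 - 3w - 18 = (-(1/8)w + 1/4)(24w^2 - 48w - 72) + (0)
Last nonzero remainder: 24w^2 - 48w - 72. Dividing through by 24 gives the monic gcd w^2 - 2w - 3.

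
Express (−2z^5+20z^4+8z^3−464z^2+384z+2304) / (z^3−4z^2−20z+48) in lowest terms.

By polynomial division,
  −2z^5+20z^4+8z^3−464z^2+384z+2304 = (−2z^2+12z+16)(z^3−4z^2−20z+48) + (−64z^2+128z+1536)
  z^3−4z^2−20z+48 = (−(1/64)z+1/32)(−64z^2+128z+1536) + (0)
Last nonzero remainder: −64z^2+128z+1536. Dividing through by −64 gives the monic gcd z^2−2z−24.
Cancel z^2−2z−24 from numerator and denominator to get the reduced form.

(−2z^3+16z^2−8z−96)/(z−2)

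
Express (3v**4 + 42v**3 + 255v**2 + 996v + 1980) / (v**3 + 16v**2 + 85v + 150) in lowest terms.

Repeated division with remainder:
  3v**4 + 42v**3 + 255v**2 + 996v + 1980 = (3v - 6)(v**3 + 16v**2 + 85v + 150) + (96v**2 + 1056v + 2880)
  v**3 + 16v**2 + 85v + 150 = ((1/96)v + 5/96)(96v**2 + 1056v + 2880) + (0)
Last nonzero remainder: 96v**2 + 1056v + 2880. Dividing through by 96 gives the monic gcd v**2 + 11v + 30.
Cancel v**2 + 11v + 30 from numerator and denominator to get the reduced form.

(3v**2 + 9v + 66)/(v + 5)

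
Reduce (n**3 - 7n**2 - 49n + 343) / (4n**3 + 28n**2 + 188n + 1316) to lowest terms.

Euclidean algorithm in ℚ[n]:
  n**3 - 7n**2 - 49n + 343 = (1/4)(4n**3 + 28n**2 + 188n + 1316) + (-14n**2 - 96n + 14)
  4n**3 + 28n**2 + 188n + 1316 = (-(2/7)n - 2/49)(-14n**2 - 96n + 14) + ((9216/49)n + 9216/7)
  -14n**2 - 96n + 14 = (-(343/4608)n + 49/4608)((9216/49)n + 9216/7) + (0)
Last nonzero remainder: (9216/49)n + 9216/7. Dividing through by 9216/49 gives the monic gcd n + 7.
Cancel n + 7 from numerator and denominator to get the reduced form.

(n**2 - 14n + 49)/(4n**2 + 188)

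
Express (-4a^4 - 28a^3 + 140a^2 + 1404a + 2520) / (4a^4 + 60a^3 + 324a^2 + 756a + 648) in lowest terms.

(-a^2 + 2a + 35)/(a^2 + 6a + 9)

By polynomial division,
  -4a^4 - 28a^3 + 140a^2 + 1404a + 2520 = (-1)(4a^4 + 60a^3 + 324a^2 + 756a + 648) + (32a^3 + 464a^2 + 2160a + 3168)
  4a^4 + 60a^3 + 324a^2 + 756a + 648 = ((1/8)a + 1/16)(32a^3 + 464a^2 + 2160a + 3168) + (25a^2 + 225a + 450)
  32a^3 + 464a^2 + 2160a + 3168 = ((32/25)a + 176/25)(25a^2 + 225a + 450) + (0)
Last nonzero remainder: 25a^2 + 225a + 450. Dividing through by 25 gives the monic gcd a^2 + 9a + 18.
Cancel a^2 + 9a + 18 from numerator and denominator to get the reduced form.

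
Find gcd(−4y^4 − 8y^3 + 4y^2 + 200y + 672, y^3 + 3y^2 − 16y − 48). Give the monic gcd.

Apply the Euclidean algorithm:
  −4y^4 − 8y^3 + 4y^2 + 200y + 672 = (−4y + 4)(y^3 + 3y^2 − 16y − 48) + (−72y^2 + 72y + 864)
  y^3 + 3y^2 − 16y − 48 = (−(1/72)y − 1/18)(−72y^2 + 72y + 864) + (0)
Last nonzero remainder: −72y^2 + 72y + 864. Dividing through by −72 gives the monic gcd y^2 − y − 12.

y^2 − y − 12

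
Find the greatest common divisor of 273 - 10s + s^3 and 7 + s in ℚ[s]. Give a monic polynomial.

7 + s

Repeated division with remainder:
  s^3 - 10s + 273 = (s^2 - 7s + 39)(s + 7) + (0)
The last nonzero remainder s + 7 is already monic.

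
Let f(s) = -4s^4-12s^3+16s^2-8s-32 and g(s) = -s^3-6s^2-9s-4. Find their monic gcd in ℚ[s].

s^2+5s+4

Euclidean algorithm in ℚ[s]:
  -4s^4-12s^3+16s^2-8s-32 = (4s-12)(-s^3-6s^2-9s-4) + (-20s^2-100s-80)
  -s^3-6s^2-9s-4 = ((1/20)s+1/20)(-20s^2-100s-80) + (0)
Last nonzero remainder: -20s^2-100s-80. Dividing through by -20 gives the monic gcd s^2+5s+4.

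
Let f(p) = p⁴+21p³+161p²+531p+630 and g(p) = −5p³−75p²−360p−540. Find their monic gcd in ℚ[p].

Euclidean algorithm in ℚ[p]:
  p⁴+21p³+161p²+531p+630 = (−(1/5)p−6/5)(−5p³−75p²−360p−540) + (−p²−9p−18)
  −5p³−75p²−360p−540 = (5p+30)(−p²−9p−18) + (0)
Last nonzero remainder: −p²−9p−18. Dividing through by −1 gives the monic gcd p²+9p+18.

p²+9p+18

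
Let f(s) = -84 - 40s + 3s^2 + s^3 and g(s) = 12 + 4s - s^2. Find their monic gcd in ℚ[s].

-12 - 4s + s^2

By polynomial division,
  s^3 + 3s^2 - 40s - 84 = (-s - 7)(-s^2 + 4s + 12) + (0)
Last nonzero remainder: -s^2 + 4s + 12. Dividing through by -1 gives the monic gcd s^2 - 4s - 12.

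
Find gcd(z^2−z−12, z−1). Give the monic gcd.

Repeated division with remainder:
  z^2−z−12 = (z)(z−1) + (−12)
  z−1 = (−(1/12)z+1/12)(−12) + (0)
The last nonzero remainder is the constant −12, so the polynomials are coprime and gcd = 1.

1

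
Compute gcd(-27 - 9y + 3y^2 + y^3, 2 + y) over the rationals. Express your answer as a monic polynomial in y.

1

Apply the Euclidean algorithm:
  y^3 + 3y^2 - 9y - 27 = (y^2 + y - 11)(y + 2) + (-5)
  y + 2 = (-(1/5)y - 2/5)(-5) + (0)
The last nonzero remainder is the constant -5, so the polynomials are coprime and gcd = 1.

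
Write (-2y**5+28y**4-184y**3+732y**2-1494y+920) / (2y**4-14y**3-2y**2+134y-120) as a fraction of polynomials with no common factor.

(-y**2+4y-23)/(y+3)

Repeated division with remainder:
  -2y**5+28y**4-184y**3+732y**2-1494y+920 = (-y+7)(2y**4-14y**3-2y**2+134y-120) + (-88y**3+880y**2-2552y+1760)
  2y**4-14y**3-2y**2+134y-120 = (-(1/44)y-3/44)(-88y**3+880y**2-2552y+1760) + (0)
Last nonzero remainder: -88y**3+880y**2-2552y+1760. Dividing through by -88 gives the monic gcd y**3-10y**2+29y-20.
Cancel y**3-10y**2+29y-20 from numerator and denominator to get the reduced form.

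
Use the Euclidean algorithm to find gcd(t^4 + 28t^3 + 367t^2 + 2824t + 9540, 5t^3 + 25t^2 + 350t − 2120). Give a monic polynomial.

t^2 + 9t + 106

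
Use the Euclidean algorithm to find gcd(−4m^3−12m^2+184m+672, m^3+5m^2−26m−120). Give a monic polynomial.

Repeated division with remainder:
  −4m^3−12m^2+184m+672 = (−4)(m^3+5m^2−26m−120) + (8m^2+80m+192)
  m^3+5m^2−26m−120 = ((1/8)m−5/8)(8m^2+80m+192) + (0)
Last nonzero remainder: 8m^2+80m+192. Dividing through by 8 gives the monic gcd m^2+10m+24.

m^2+10m+24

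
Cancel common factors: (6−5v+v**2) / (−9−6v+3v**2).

Euclidean algorithm in ℚ[v]:
  v**2−5v+6 = (1/3)(3v**2−6v−9) + (−3v+9)
  3v**2−6v−9 = (−v−1)(−3v+9) + (0)
Last nonzero remainder: −3v+9. Dividing through by −3 gives the monic gcd v−3.
Cancel v−3 from numerator and denominator to get the reduced form.

(−2+v)/(3+3v)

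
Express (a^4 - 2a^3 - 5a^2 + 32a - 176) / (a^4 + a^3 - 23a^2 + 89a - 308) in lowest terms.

Euclidean algorithm in ℚ[a]:
  a^4 - 2a^3 - 5a^2 + 32a - 176 = (a^4 + a^3 - 23a^2 + 89a - 308) + (-3a^3 + 18a^2 - 57a + 132)
  a^4 + a^3 - 23a^2 + 89a - 308 = (-(1/3)a - 7/3)(-3a^3 + 18a^2 - 57a + 132) + (0)
Last nonzero remainder: -3a^3 + 18a^2 - 57a + 132. Dividing through by -3 gives the monic gcd a^3 - 6a^2 + 19a - 44.
Cancel a^3 - 6a^2 + 19a - 44 from numerator and denominator to get the reduced form.

(a + 4)/(a + 7)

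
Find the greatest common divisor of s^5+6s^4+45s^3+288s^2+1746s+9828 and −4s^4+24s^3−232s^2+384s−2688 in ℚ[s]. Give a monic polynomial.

Euclidean algorithm in ℚ[s]:
  s^5+6s^4+45s^3+288s^2+1746s+9828 = (−(1/4)s−3)(−4s^4+24s^3−232s^2+384s−2688) + (59s^3−312s^2+2226s+1764)
  −4s^4+24s^3−232s^2+384s−2688 = (−(4/59)s+168/3481)(59s^3−312s^2+2226s+1764) + (−(229840/3481)s^2+(1379040/3481)s−9653280/3481)
  59s^3−312s^2+2226s+1764 = (−(205379/229840)s−73101/114920)(−(229840/3481)s^2+(1379040/3481)s−9653280/3481) + (0)
Last nonzero remainder: −(229840/3481)s^2+(1379040/3481)s−9653280/3481. Dividing through by −229840/3481 gives the monic gcd s^2−6s+42.

s^2−6s+42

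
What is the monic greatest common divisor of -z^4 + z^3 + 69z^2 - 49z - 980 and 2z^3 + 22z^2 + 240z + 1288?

z + 7

Repeated division with remainder:
  -z^4 + z^3 + 69z^2 - 49z - 980 = (-(1/2)z + 6)(2z^3 + 22z^2 + 240z + 1288) + (57z^2 - 845z - 8708)
  2z^3 + 22z^2 + 240z + 1288 = ((2/57)z + 2944/3249)(57z^2 - 845z - 8708) + ((4260152/3249)z + 29821064/3249)
  57z^2 - 845z - 8708 = ((185193/4260152)z - 1010439/1065038)((4260152/3249)z + 29821064/3249) + (0)
Last nonzero remainder: (4260152/3249)z + 29821064/3249. Dividing through by 4260152/3249 gives the monic gcd z + 7.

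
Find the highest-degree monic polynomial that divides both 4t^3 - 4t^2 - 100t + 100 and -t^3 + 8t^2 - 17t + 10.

t^2 - 6t + 5

By polynomial division,
  4t^3 - 4t^2 - 100t + 100 = (-4)(-t^3 + 8t^2 - 17t + 10) + (28t^2 - 168t + 140)
  -t^3 + 8t^2 - 17t + 10 = (-(1/28)t + 1/14)(28t^2 - 168t + 140) + (0)
Last nonzero remainder: 28t^2 - 168t + 140. Dividing through by 28 gives the monic gcd t^2 - 6t + 5.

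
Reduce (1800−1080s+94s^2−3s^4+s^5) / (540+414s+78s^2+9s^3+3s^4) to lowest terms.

(60−32s−s^2+s^3)/(18+15s+3s^2)

Apply the Euclidean algorithm:
  s^5−3s^4+94s^2−1080s+1800 = ((1/3)s−2)(3s^4+9s^3+78s^2+414s+540) + (−8s^3+112s^2−432s+2880)
  3s^4+9s^3+78s^2+414s+540 = (−(3/8)s−51/8)(−8s^3+112s^2−432s+2880) + (630s^2−1260s+18900)
  −8s^3+112s^2−432s+2880 = (−(4/315)s+16/105)(630s^2−1260s+18900) + (0)
Last nonzero remainder: 630s^2−1260s+18900. Dividing through by 630 gives the monic gcd s^2−2s+30.
Cancel s^2−2s+30 from numerator and denominator to get the reduced form.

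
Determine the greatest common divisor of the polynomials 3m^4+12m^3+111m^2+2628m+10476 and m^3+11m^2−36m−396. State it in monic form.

m+6

Apply the Euclidean algorithm:
  3m^4+12m^3+111m^2+2628m+10476 = (3m−21)(m^3+11m^2−36m−396) + (450m^2+3060m+2160)
  m^3+11m^2−36m−396 = ((1/450)m+7/750)(450m^2+3060m+2160) + (−(1734/25)m−10404/25)
  450m^2+3060m+2160 = (−(1875/289)m−1500/289)(−(1734/25)m−10404/25) + (0)
Last nonzero remainder: −(1734/25)m−10404/25. Dividing through by −1734/25 gives the monic gcd m+6.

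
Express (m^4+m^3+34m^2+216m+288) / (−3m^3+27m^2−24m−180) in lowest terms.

(−m^3+m^2−36m−144)/(3m^2−33m+90)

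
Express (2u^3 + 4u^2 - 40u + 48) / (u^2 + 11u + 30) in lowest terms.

(2u^2 - 8u + 8)/(u + 5)

By polynomial division,
  2u^3 + 4u^2 - 40u + 48 = (2u - 18)(u^2 + 11u + 30) + (98u + 588)
  u^2 + 11u + 30 = ((1/98)u + 5/98)(98u + 588) + (0)
Last nonzero remainder: 98u + 588. Dividing through by 98 gives the monic gcd u + 6.
Cancel u + 6 from numerator and denominator to get the reduced form.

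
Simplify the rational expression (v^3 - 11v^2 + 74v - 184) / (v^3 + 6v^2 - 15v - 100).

By polynomial division,
  v^3 - 11v^2 + 74v - 184 = (v^3 + 6v^2 - 15v - 100) + (-17v^2 + 89v - 84)
  v^3 + 6v^2 - 15v - 100 = (-(1/17)v - 191/289)(-17v^2 + 89v - 84) + ((11236/289)v - 44944/289)
  -17v^2 + 89v - 84 = (-(4913/11236)v + 6069/11236)((11236/289)v - 44944/289) + (0)
Last nonzero remainder: (11236/289)v - 44944/289. Dividing through by 11236/289 gives the monic gcd v - 4.
Cancel v - 4 from numerator and denominator to get the reduced form.

(v^2 - 7v + 46)/(v^2 + 10v + 25)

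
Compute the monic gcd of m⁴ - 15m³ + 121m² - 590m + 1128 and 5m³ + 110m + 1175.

Repeated division with remainder:
  m⁴ - 15m³ + 121m² - 590m + 1128 = ((1/5)m - 3)(5m³ + 110m + 1175) + (99m² - 495m + 4653)
  5m³ + 110m + 1175 = ((5/99)m + 25/99)(99m² - 495m + 4653) + (0)
Last nonzero remainder: 99m² - 495m + 4653. Dividing through by 99 gives the monic gcd m² - 5m + 47.

m² - 5m + 47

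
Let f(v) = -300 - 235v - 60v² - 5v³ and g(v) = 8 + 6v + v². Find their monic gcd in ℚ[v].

Euclidean algorithm in ℚ[v]:
  -5v³ - 60v² - 235v - 300 = (-5v - 30)(v² + 6v + 8) + (-15v - 60)
  v² + 6v + 8 = (-(1/15)v - 2/15)(-15v - 60) + (0)
Last nonzero remainder: -15v - 60. Dividing through by -15 gives the monic gcd v + 4.

4 + v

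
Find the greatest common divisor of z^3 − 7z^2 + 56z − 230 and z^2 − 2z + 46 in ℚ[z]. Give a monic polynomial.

z^2 − 2z + 46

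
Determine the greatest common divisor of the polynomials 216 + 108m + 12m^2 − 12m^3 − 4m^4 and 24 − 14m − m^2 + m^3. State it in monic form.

−3 + m

Repeated division with remainder:
  −4m^4 − 12m^3 + 12m^2 + 108m + 216 = (−4m − 16)(m^3 − m^2 − 14m + 24) + (−60m^2 − 20m + 600)
  m^3 − m^2 − 14m + 24 = (−(1/60)m + 1/45)(−60m^2 − 20m + 600) + (−(32/9)m + 32/3)
  −60m^2 − 20m + 600 = ((135/8)m + 225/4)(−(32/9)m + 32/3) + (0)
Last nonzero remainder: −(32/9)m + 32/3. Dividing through by −32/9 gives the monic gcd m − 3.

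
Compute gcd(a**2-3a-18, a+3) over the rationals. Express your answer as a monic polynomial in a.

a+3

Euclidean algorithm in ℚ[a]:
  a**2-3a-18 = (a-6)(a+3) + (0)
The last nonzero remainder a+3 is already monic.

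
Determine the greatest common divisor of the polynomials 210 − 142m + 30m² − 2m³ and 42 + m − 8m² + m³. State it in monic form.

Repeated division with remainder:
  −2m³ + 30m² − 142m + 210 = (−2)(m³ − 8m² + m + 42) + (14m² − 140m + 294)
  m³ − 8m² + m + 42 = ((1/14)m + 1/7)(14m² − 140m + 294) + (0)
Last nonzero remainder: 14m² − 140m + 294. Dividing through by 14 gives the monic gcd m² − 10m + 21.

21 − 10m + m²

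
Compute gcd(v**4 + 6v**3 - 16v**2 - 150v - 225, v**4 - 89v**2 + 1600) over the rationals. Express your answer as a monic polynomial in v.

Apply the Euclidean algorithm:
  v**4 + 6v**3 - 16v**2 - 150v - 225 = (v**4 - 89v**2 + 1600) + (6v**3 + 73v**2 - 150v - 1825)
  v**4 - 89v**2 + 1600 = ((1/6)v - 73/36)(6v**3 + 73v**2 - 150v - 1825) + ((3025/36)v**2 - 75625/36)
  6v**3 + 73v**2 - 150v - 1825 = ((216/3025)v + 2628/3025)((3025/36)v**2 - 75625/36) + (0)
Last nonzero remainder: (3025/36)v**2 - 75625/36. Dividing through by 3025/36 gives the monic gcd v**2 - 25.

v**2 - 25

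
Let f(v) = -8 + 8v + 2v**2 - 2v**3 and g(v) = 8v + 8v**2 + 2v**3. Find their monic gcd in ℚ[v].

Euclidean algorithm in ℚ[v]:
  -2v**3 + 2v**2 + 8v - 8 = (-1)(2v**3 + 8v**2 + 8v) + (10v**2 + 16v - 8)
  2v**3 + 8v**2 + 8v = ((1/5)v + 12/25)(10v**2 + 16v - 8) + ((48/25)v + 96/25)
  10v**2 + 16v - 8 = ((125/24)v - 25/12)((48/25)v + 96/25) + (0)
Last nonzero remainder: (48/25)v + 96/25. Dividing through by 48/25 gives the monic gcd v + 2.

2 + v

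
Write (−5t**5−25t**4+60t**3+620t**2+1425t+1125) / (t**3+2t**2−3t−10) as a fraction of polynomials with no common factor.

(−5t**3−5t**2+105t+225)/(t−2)

Euclidean algorithm in ℚ[t]:
  −5t**5−25t**4+60t**3+620t**2+1425t+1125 = (−5t**2−15t+75)(t**3+2t**2−3t−10) + (375t**2+1500t+1875)
  t**3+2t**2−3t−10 = ((1/375)t−2/375)(375t**2+1500t+1875) + (0)
Last nonzero remainder: 375t**2+1500t+1875. Dividing through by 375 gives the monic gcd t**2+4t+5.
Cancel t**2+4t+5 from numerator and denominator to get the reduced form.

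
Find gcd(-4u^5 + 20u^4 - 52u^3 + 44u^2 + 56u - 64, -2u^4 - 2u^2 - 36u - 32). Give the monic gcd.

Repeated division with remainder:
  -4u^5 + 20u^4 - 52u^3 + 44u^2 + 56u - 64 = (2u - 10)(-2u^4 - 2u^2 - 36u - 32) + (-48u^3 + 96u^2 - 240u - 384)
  -2u^4 - 2u^2 - 36u - 32 = ((1/24)u + 1/12)(-48u^3 + 96u^2 - 240u - 384) + (0)
Last nonzero remainder: -48u^3 + 96u^2 - 240u - 384. Dividing through by -48 gives the monic gcd u^3 - 2u^2 + 5u + 8.

u^3 - 2u^2 + 5u + 8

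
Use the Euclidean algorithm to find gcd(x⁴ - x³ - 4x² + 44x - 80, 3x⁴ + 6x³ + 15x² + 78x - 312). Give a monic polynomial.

By polynomial division,
  x⁴ - x³ - 4x² + 44x - 80 = (1/3)(3x⁴ + 6x³ + 15x² + 78x - 312) + (-3x³ - 9x² + 18x + 24)
  3x⁴ + 6x³ + 15x² + 78x - 312 = (-x + 1)(-3x³ - 9x² + 18x + 24) + (42x² + 84x - 336)
  -3x³ - 9x² + 18x + 24 = (-(1/14)x - 1/14)(42x² + 84x - 336) + (0)
Last nonzero remainder: 42x² + 84x - 336. Dividing through by 42 gives the monic gcd x² + 2x - 8.

x² + 2x - 8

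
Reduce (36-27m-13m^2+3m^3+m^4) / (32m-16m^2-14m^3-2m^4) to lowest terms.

(9-m^2)/(8m+2m^2)

Repeated division with remainder:
  m^4+3m^3-13m^2-27m+36 = (-1/2)(-2m^4-14m^3-16m^2+32m) + (-4m^3-21m^2-11m+36)
  -2m^4-14m^3-16m^2+32m = ((1/2)m+7/8)(-4m^3-21m^2-11m+36) + ((63/8)m^2+(189/8)m-63/2)
  -4m^3-21m^2-11m+36 = (-(32/63)m-8/7)((63/8)m^2+(189/8)m-63/2) + (0)
Last nonzero remainder: (63/8)m^2+(189/8)m-63/2. Dividing through by 63/8 gives the monic gcd m^2+3m-4.
Cancel m^2+3m-4 from numerator and denominator to get the reduced form.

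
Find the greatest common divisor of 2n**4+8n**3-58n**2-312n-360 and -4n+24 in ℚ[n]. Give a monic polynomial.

Repeated division with remainder:
  2n**4+8n**3-58n**2-312n-360 = (-(1/2)n**3-5n**2-(31/2)n-15)(-4n+24) + (0)
Last nonzero remainder: -4n+24. Dividing through by -4 gives the monic gcd n-6.

n-6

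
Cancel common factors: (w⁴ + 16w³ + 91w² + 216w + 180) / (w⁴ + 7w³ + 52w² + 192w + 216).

Repeated division with remainder:
  w⁴ + 16w³ + 91w² + 216w + 180 = (w⁴ + 7w³ + 52w² + 192w + 216) + (9w³ + 39w² + 24w − 36)
  w⁴ + 7w³ + 52w² + 192w + 216 = ((1/9)w + 8/27)(9w³ + 39w² + 24w − 36) + ((340/9)w² + (1700/9)w + 680/3)
  9w³ + 39w² + 24w − 36 = ((81/340)w − 27/170)((340/9)w² + (1700/9)w + 680/3) + (0)
Last nonzero remainder: (340/9)w² + (1700/9)w + 680/3. Dividing through by 340/9 gives the monic gcd w² + 5w + 6.
Cancel w² + 5w + 6 from numerator and denominator to get the reduced form.

(w² + 11w + 30)/(w² + 2w + 36)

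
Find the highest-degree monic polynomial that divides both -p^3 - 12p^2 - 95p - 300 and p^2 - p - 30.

Apply the Euclidean algorithm:
  -p^3 - 12p^2 - 95p - 300 = (-p - 13)(p^2 - p - 30) + (-138p - 690)
  p^2 - p - 30 = (-(1/138)p + 1/23)(-138p - 690) + (0)
Last nonzero remainder: -138p - 690. Dividing through by -138 gives the monic gcd p + 5.

p + 5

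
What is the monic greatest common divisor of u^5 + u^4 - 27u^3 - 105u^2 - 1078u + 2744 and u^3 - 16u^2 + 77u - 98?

Apply the Euclidean algorithm:
  u^5 + u^4 - 27u^3 - 105u^2 - 1078u + 2744 = (u^2 + 17u + 168)(u^3 - 16u^2 + 77u - 98) + (1372u^2 - 12348u + 19208)
  u^3 - 16u^2 + 77u - 98 = ((1/1372)u - 1/196)(1372u^2 - 12348u + 19208) + (0)
Last nonzero remainder: 1372u^2 - 12348u + 19208. Dividing through by 1372 gives the monic gcd u^2 - 9u + 14.

u^2 - 9u + 14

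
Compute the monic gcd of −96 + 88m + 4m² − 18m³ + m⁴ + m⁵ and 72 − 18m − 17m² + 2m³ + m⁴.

Apply the Euclidean algorithm:
  m⁵ + m⁴ − 18m³ + 4m² + 88m − 96 = (m − 1)(m⁴ + 2m³ − 17m² − 18m + 72) + (m³ + 5m² − 2m − 24)
  m⁴ + 2m³ − 17m² − 18m + 72 = (m − 3)(m³ + 5m² − 2m − 24) + (0)
The last nonzero remainder m³ + 5m² − 2m − 24 is already monic.

−24 − 2m + 5m² + m³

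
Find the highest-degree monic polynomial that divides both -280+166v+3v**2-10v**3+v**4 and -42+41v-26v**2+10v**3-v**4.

14-9v+v**2

Repeated division with remainder:
  v**4-10v**3+3v**2+166v-280 = (-1)(-v**4+10v**3-26v**2+41v-42) + (-23v**2+207v-322)
  -v**4+10v**3-26v**2+41v-42 = ((1/23)v**2-(1/23)v+3/23)(-23v**2+207v-322) + (0)
Last nonzero remainder: -23v**2+207v-322. Dividing through by -23 gives the monic gcd v**2-9v+14.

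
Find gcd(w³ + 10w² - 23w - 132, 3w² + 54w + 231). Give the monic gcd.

w + 11

Euclidean algorithm in ℚ[w]:
  w³ + 10w² - 23w - 132 = ((1/3)w - 8/3)(3w² + 54w + 231) + (44w + 484)
  3w² + 54w + 231 = ((3/44)w + 21/44)(44w + 484) + (0)
Last nonzero remainder: 44w + 484. Dividing through by 44 gives the monic gcd w + 11.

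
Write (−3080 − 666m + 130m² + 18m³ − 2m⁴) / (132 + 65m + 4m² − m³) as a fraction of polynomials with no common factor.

(−70 − 4m + 2m²)/(3 + m)

Repeated division with remainder:
  −2m⁴ + 18m³ + 130m² − 666m − 3080 = (2m − 10)(−m³ + 4m² + 65m + 132) + (40m² − 280m − 1760)
  −m³ + 4m² + 65m + 132 = (−(1/40)m − 3/40)(40m² − 280m − 1760) + (0)
Last nonzero remainder: 40m² − 280m − 1760. Dividing through by 40 gives the monic gcd m² − 7m − 44.
Cancel m² − 7m − 44 from numerator and denominator to get the reduced form.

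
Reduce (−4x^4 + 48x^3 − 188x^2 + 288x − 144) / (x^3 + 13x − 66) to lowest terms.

(−4x^3 + 36x^2 − 80x + 48)/(x^2 + 3x + 22)

Euclidean algorithm in ℚ[x]:
  −4x^4 + 48x^3 − 188x^2 + 288x − 144 = (−4x + 48)(x^3 + 13x − 66) + (−136x^2 − 600x + 3024)
  x^3 + 13x − 66 = (−(1/136)x + 75/2312)(−136x^2 − 600x + 3024) + ((15808/289)x − 47424/289)
  −136x^2 − 600x + 3024 = (−(4913/1976)x − 18207/988)((15808/289)x − 47424/289) + (0)
Last nonzero remainder: (15808/289)x − 47424/289. Dividing through by 15808/289 gives the monic gcd x − 3.
Cancel x − 3 from numerator and denominator to get the reduced form.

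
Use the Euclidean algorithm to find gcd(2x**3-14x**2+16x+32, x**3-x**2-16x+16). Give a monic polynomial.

By polynomial division,
  2x**3-14x**2+16x+32 = (2)(x**3-x**2-16x+16) + (-12x**2+48x)
  x**3-x**2-16x+16 = (-(1/12)x-1/4)(-12x**2+48x) + (-4x+16)
  -12x**2+48x = (3x)(-4x+16) + (0)
Last nonzero remainder: -4x+16. Dividing through by -4 gives the monic gcd x-4.

x-4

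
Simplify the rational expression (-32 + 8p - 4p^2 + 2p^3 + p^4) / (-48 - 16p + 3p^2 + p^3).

Euclidean algorithm in ℚ[p]:
  p^4 + 2p^3 - 4p^2 + 8p - 32 = (p - 1)(p^3 + 3p^2 - 16p - 48) + (15p^2 + 40p - 80)
  p^3 + 3p^2 - 16p - 48 = ((1/15)p + 1/45)(15p^2 + 40p - 80) + (-(104/9)p - 416/9)
  15p^2 + 40p - 80 = (-(135/104)p + 45/26)(-(104/9)p - 416/9) + (0)
Last nonzero remainder: -(104/9)p - 416/9. Dividing through by -104/9 gives the monic gcd p + 4.
Cancel p + 4 from numerator and denominator to get the reduced form.

(-8 + 4p - 2p^2 + p^3)/(-12 - p + p^2)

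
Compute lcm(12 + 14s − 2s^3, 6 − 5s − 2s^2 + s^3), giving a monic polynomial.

6 + s − 7s^2 − s^3 + s^4

By polynomial division,
  −2s^3 + 14s + 12 = (−2)(s^3 − 2s^2 − 5s + 6) + (−4s^2 + 4s + 24)
  s^3 − 2s^2 − 5s + 6 = (−(1/4)s + 1/4)(−4s^2 + 4s + 24) + (0)
Last nonzero remainder: −4s^2 + 4s + 24. Dividing through by −4 gives the monic gcd s^2 − s − 6.
Then lcm(f, g) = f·g / gcd(f, g); expanding and making the result monic gives the answer.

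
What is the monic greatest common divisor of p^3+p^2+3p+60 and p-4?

Euclidean algorithm in ℚ[p]:
  p^3+p^2+3p+60 = (p^2+5p+23)(p-4) + (152)
  p-4 = ((1/152)p-1/38)(152) + (0)
The last nonzero remainder is the constant 152, so the polynomials are coprime and gcd = 1.

1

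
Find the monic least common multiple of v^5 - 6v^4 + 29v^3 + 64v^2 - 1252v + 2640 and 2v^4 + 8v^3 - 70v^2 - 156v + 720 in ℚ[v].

v^6 - 7v^4 + 238v^3 - 868v^2 - 4872v + 15840

Euclidean algorithm in ℚ[v]:
  v^5 - 6v^4 + 29v^3 + 64v^2 - 1252v + 2640 = ((1/2)v - 5)(2v^4 + 8v^3 - 70v^2 - 156v + 720) + (104v^3 - 208v^2 - 2392v + 6240)
  2v^4 + 8v^3 - 70v^2 - 156v + 720 = ((1/52)v + 3/26)(104v^3 - 208v^2 - 2392v + 6240) + (0)
Last nonzero remainder: 104v^3 - 208v^2 - 2392v + 6240. Dividing through by 104 gives the monic gcd v^3 - 2v^2 - 23v + 60.
Then lcm(f, g) = f·g / gcd(f, g); expanding and making the result monic gives the answer.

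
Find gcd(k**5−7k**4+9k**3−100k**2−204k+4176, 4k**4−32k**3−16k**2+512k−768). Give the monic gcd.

Euclidean algorithm in ℚ[k]:
  k**5−7k**4+9k**3−100k**2−204k+4176 = ((1/4)k+1/4)(4k**4−32k**3−16k**2+512k−768) + (21k**3−224k**2−140k+4368)
  4k**4−32k**3−16k**2+512k−768 = ((4/21)k+32/63)(21k**3−224k**2−140k+4368) + ((1120/9)k**2−(2240/9)k−8960/3)
  21k**3−224k**2−140k+4368 = ((27/160)k−117/80)((1120/9)k**2−(2240/9)k−8960/3) + (0)
Last nonzero remainder: (1120/9)k**2−(2240/9)k−8960/3. Dividing through by 1120/9 gives the monic gcd k**2−2k−24.

k**2−2k−24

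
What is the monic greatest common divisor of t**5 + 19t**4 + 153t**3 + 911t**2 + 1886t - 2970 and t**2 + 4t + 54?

Apply the Euclidean algorithm:
  t**5 + 19t**4 + 153t**3 + 911t**2 + 1886t - 2970 = (t**3 + 15t**2 + 39t - 55)(t**2 + 4t + 54) + (0)
The last nonzero remainder t**2 + 4t + 54 is already monic.

t**2 + 4t + 54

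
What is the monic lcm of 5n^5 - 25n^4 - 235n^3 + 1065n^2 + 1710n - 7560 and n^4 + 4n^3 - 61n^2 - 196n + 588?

n^7 - 86n^5 + 48n^4 + 2065n^3 - 2784n^2 - 12348n + 21168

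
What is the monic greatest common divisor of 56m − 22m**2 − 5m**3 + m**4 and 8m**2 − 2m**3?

Repeated division with remainder:
  m**4 − 5m**3 − 22m**2 + 56m = (−(1/2)m + 1/2)(−2m**3 + 8m**2) + (−26m**2 + 56m)
  −2m**3 + 8m**2 = ((1/13)m − 24/169)(−26m**2 + 56m) + ((1344/169)m)
  −26m**2 + 56m = (−(2197/672)m + 169/24)((1344/169)m) + (0)
Last nonzero remainder: (1344/169)m. Dividing through by 1344/169 gives the monic gcd m.

m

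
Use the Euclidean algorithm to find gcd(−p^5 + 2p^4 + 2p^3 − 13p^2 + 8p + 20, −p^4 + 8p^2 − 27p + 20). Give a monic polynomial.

p^2 − 3p + 5

By polynomial division,
  −p^5 + 2p^4 + 2p^3 − 13p^2 + 8p + 20 = (p − 2)(−p^4 + 8p^2 − 27p + 20) + (−6p^3 + 30p^2 − 66p + 60)
  −p^4 + 8p^2 − 27p + 20 = ((1/6)p + 5/6)(−6p^3 + 30p^2 − 66p + 60) + (−6p^2 + 18p − 30)
  −6p^3 + 30p^2 − 66p + 60 = (p − 2)(−6p^2 + 18p − 30) + (0)
Last nonzero remainder: −6p^2 + 18p − 30. Dividing through by −6 gives the monic gcd p^2 − 3p + 5.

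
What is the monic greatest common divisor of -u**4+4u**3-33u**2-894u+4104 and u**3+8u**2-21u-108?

Apply the Euclidean algorithm:
  -u**4+4u**3-33u**2-894u+4104 = (-u+12)(u**3+8u**2-21u-108) + (-150u**2-750u+5400)
  u**3+8u**2-21u-108 = (-(1/150)u-1/50)(-150u**2-750u+5400) + (0)
Last nonzero remainder: -150u**2-750u+5400. Dividing through by -150 gives the monic gcd u**2+5u-36.

u**2+5u-36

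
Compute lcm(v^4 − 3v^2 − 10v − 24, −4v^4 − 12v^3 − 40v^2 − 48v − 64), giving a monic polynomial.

v^6 + 2v^5 + v^4 − 16v^3 − 56v^2 − 88v − 96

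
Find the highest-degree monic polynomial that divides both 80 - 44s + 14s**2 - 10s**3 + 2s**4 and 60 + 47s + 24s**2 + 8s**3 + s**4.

5 + s + s**2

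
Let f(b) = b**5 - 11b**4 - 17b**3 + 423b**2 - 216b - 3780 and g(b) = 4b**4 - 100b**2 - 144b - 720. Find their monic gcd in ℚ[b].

b**2 - b - 30

Euclidean algorithm in ℚ[b]:
  b**5 - 11b**4 - 17b**3 + 423b**2 - 216b - 3780 = ((1/4)b - 11/4)(4b**4 - 100b**2 - 144b - 720) + (8b**3 + 184b**2 - 432b - 5760)
  4b**4 - 100b**2 - 144b - 720 = ((1/2)b - 23/2)(8b**3 + 184b**2 - 432b - 5760) + (2232b**2 - 2232b - 66960)
  8b**3 + 184b**2 - 432b - 5760 = ((1/279)b + 8/93)(2232b**2 - 2232b - 66960) + (0)
Last nonzero remainder: 2232b**2 - 2232b - 66960. Dividing through by 2232 gives the monic gcd b**2 - b - 30.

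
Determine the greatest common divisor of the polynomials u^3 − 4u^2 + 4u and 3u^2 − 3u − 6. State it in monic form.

u − 2

Repeated division with remainder:
  u^3 − 4u^2 + 4u = ((1/3)u − 1)(3u^2 − 3u − 6) + (3u − 6)
  3u^2 − 3u − 6 = (u + 1)(3u − 6) + (0)
Last nonzero remainder: 3u − 6. Dividing through by 3 gives the monic gcd u − 2.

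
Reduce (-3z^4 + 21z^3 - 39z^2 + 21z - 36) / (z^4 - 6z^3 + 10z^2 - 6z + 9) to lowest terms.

Repeated division with remainder:
  -3z^4 + 21z^3 - 39z^2 + 21z - 36 = (-3)(z^4 - 6z^3 + 10z^2 - 6z + 9) + (3z^3 - 9z^2 + 3z - 9)
  z^4 - 6z^3 + 10z^2 - 6z + 9 = ((1/3)z - 1)(3z^3 - 9z^2 + 3z - 9) + (0)
Last nonzero remainder: 3z^3 - 9z^2 + 3z - 9. Dividing through by 3 gives the monic gcd z^3 - 3z^2 + z - 3.
Cancel z^3 - 3z^2 + z - 3 from numerator and denominator to get the reduced form.

(-3z + 12)/(z - 3)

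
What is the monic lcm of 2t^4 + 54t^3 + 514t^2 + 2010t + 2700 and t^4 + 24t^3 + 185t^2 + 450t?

Euclidean algorithm in ℚ[t]:
  2t^4 + 54t^3 + 514t^2 + 2010t + 2700 = (2)(t^4 + 24t^3 + 185t^2 + 450t) + (6t^3 + 144t^2 + 1110t + 2700)
  t^4 + 24t^3 + 185t^2 + 450t = ((1/6)t)(6t^3 + 144t^2 + 1110t + 2700) + (0)
Last nonzero remainder: 6t^3 + 144t^2 + 1110t + 2700. Dividing through by 6 gives the monic gcd t^3 + 24t^2 + 185t + 450.
Then lcm(f, g) = f·g / gcd(f, g); expanding and making the result monic gives the answer.

t^5 + 27t^4 + 257t^3 + 1005t^2 + 1350t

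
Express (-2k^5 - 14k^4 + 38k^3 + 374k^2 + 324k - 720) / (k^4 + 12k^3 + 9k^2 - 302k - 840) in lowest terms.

(-2k^2 - 4k + 6)/(k + 7)

Repeated division with remainder:
  -2k^5 - 14k^4 + 38k^3 + 374k^2 + 324k - 720 = (-2k + 10)(k^4 + 12k^3 + 9k^2 - 302k - 840) + (-64k^3 - 320k^2 + 1664k + 7680)
  k^4 + 12k^3 + 9k^2 - 302k - 840 = (-(1/64)k - 7/64)(-64k^3 - 320k^2 + 1664k + 7680) + (0)
Last nonzero remainder: -64k^3 - 320k^2 + 1664k + 7680. Dividing through by -64 gives the monic gcd k^3 + 5k^2 - 26k - 120.
Cancel k^3 + 5k^2 - 26k - 120 from numerator and denominator to get the reduced form.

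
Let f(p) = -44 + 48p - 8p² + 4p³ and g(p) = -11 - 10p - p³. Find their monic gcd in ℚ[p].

11 - p + p²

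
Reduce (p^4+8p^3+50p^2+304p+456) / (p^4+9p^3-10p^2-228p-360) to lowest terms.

(p^2+38)/(p^2+p-30)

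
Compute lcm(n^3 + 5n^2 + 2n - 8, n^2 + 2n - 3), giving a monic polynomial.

Euclidean algorithm in ℚ[n]:
  n^3 + 5n^2 + 2n - 8 = (n + 3)(n^2 + 2n - 3) + (-n + 1)
  n^2 + 2n - 3 = (-n - 3)(-n + 1) + (0)
Last nonzero remainder: -n + 1. Dividing through by -1 gives the monic gcd n - 1.
Then lcm(f, g) = f·g / gcd(f, g); expanding and making the result monic gives the answer.

n^4 + 8n^3 + 17n^2 - 2n - 24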